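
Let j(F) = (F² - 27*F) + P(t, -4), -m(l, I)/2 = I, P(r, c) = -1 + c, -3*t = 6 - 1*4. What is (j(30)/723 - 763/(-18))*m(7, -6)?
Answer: 368786/723 ≈ 510.08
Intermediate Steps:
t = -⅔ (t = -(6 - 1*4)/3 = -(6 - 4)/3 = -⅓*2 = -⅔ ≈ -0.66667)
m(l, I) = -2*I
j(F) = -5 + F² - 27*F (j(F) = (F² - 27*F) + (-1 - 4) = (F² - 27*F) - 5 = -5 + F² - 27*F)
(j(30)/723 - 763/(-18))*m(7, -6) = ((-5 + 30² - 27*30)/723 - 763/(-18))*(-2*(-6)) = ((-5 + 900 - 810)*(1/723) - 763*(-1/18))*12 = (85*(1/723) + 763/18)*12 = (85/723 + 763/18)*12 = (184393/4338)*12 = 368786/723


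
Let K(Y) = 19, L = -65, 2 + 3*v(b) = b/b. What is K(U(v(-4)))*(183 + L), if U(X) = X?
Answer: 2242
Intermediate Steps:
v(b) = -⅓ (v(b) = -⅔ + (b/b)/3 = -⅔ + (⅓)*1 = -⅔ + ⅓ = -⅓)
K(U(v(-4)))*(183 + L) = 19*(183 - 65) = 19*118 = 2242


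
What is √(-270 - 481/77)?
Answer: I*√1637867/77 ≈ 16.621*I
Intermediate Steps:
√(-270 - 481/77) = √(-21271/77) = I*√1637867/77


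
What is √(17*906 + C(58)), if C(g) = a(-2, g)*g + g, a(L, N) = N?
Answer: 2*√4706 ≈ 137.20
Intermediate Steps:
C(g) = g + g² (C(g) = g*g + g = g² + g = g + g²)
√(17*906 + C(58)) = √(17*906 + 58*(1 + 58)) = √(15402 + 58*59) = √(15402 + 3422) = √18824 = 2*√4706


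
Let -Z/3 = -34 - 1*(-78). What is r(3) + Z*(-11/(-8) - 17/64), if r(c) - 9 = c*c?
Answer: -2055/16 ≈ -128.44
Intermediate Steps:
r(c) = 9 + c² (r(c) = 9 + c*c = 9 + c²)
Z = -132 (Z = -3*(-34 - 1*(-78)) = -3*(-34 + 78) = -3*44 = -132)
r(3) + Z*(-11/(-8) - 17/64) = (9 + 3²) - 132*(-11/(-8) - 17/64) = (9 + 9) - 132*(-11*(-⅛) - 17*1/64) = 18 - 132*(11/8 - 17/64) = 18 - 132*71/64 = 18 - 2343/16 = -2055/16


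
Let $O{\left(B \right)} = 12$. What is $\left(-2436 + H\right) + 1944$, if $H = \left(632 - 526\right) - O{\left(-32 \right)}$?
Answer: $-398$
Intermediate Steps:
$H = 94$ ($H = \left(632 - 526\right) - 12 = 106 - 12 = 94$)
$\left(-2436 + H\right) + 1944 = \left(-2436 + 94\right) + 1944 = -2342 + 1944 = -398$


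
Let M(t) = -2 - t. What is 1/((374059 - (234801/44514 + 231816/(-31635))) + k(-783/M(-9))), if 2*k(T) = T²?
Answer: 1277811465/485973503781139 ≈ 2.6294e-6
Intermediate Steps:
k(T) = T²/2
1/((374059 - (234801/44514 + 231816/(-31635))) + k(-783/M(-9))) = 1/((374059 - (234801/44514 + 231816/(-31635))) + (-783/(-2 - 1*(-9)))²/2) = 1/((374059 - (234801*(1/44514) + 231816*(-1/31635))) + (-783/(-2 + 9))²/2) = 1/((374059 - (26089/4946 - 77272/10545)) + (-783/7)²/2) = 1/((374059 - 1*(-107078807/52155570)) + (-783*⅐)²/2) = 1/((374059 + 107078807/52155570) + (-783/7)²/2) = 1/(19509367437437/52155570 + (½)*(613089/49)) = 1/(19509367437437/52155570 + 613089/98) = 1/(485973503781139/1277811465) = 1277811465/485973503781139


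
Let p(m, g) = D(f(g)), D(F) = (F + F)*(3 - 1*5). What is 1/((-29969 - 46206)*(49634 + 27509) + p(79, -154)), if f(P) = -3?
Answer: -1/5876368013 ≈ -1.7017e-10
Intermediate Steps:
D(F) = -4*F (D(F) = (2*F)*(3 - 5) = (2*F)*(-2) = -4*F)
p(m, g) = 12 (p(m, g) = -4*(-3) = 12)
1/((-29969 - 46206)*(49634 + 27509) + p(79, -154)) = 1/((-29969 - 46206)*(49634 + 27509) + 12) = 1/(-76175*77143 + 12) = 1/(-5876368025 + 12) = 1/(-5876368013) = -1/5876368013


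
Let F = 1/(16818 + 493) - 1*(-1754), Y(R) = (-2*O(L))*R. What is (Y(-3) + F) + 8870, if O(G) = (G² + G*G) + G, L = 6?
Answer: 192013613/17311 ≈ 11092.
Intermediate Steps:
O(G) = G + 2*G² (O(G) = (G² + G²) + G = 2*G² + G = G + 2*G²)
Y(R) = -156*R (Y(R) = (-12*(1 + 2*6))*R = (-12*(1 + 12))*R = (-12*13)*R = (-2*78)*R = -156*R)
F = 30363495/17311 (F = 1/17311 + 1754 = 30363495/17311 ≈ 1754.0)
(Y(-3) + F) + 8870 = (-156*(-3) + 30363495/17311) + 8870 = (468 + 30363495/17311) + 8870 = 38465043/17311 + 8870 = 192013613/17311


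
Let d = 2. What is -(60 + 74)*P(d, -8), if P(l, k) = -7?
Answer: 938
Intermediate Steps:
-(60 + 74)*P(d, -8) = -(60 + 74)*(-7) = -134*(-7) = -1*(-938) = 938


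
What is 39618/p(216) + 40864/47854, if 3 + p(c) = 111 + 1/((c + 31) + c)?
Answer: 439917869378/1196469635 ≈ 367.68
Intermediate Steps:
p(c) = 108 + 1/(31 + 2*c) (p(c) = -3 + (111 + 1/((c + 31) + c)) = -3 + (111 + 1/((31 + c) + c)) = -3 + (111 + 1/(31 + 2*c)) = 108 + 1/(31 + 2*c))
39618/p(216) + 40864/47854 = 39618/(((3349 + 216*216)/(31 + 2*216))) + 40864/47854 = 39618/(((3349 + 46656)/(31 + 432))) + 40864*(1/47854) = 39618/((50005/463)) + 20432/23927 = 39618/(((1/463)*50005)) + 20432/23927 = 39618/(50005/463) + 20432/23927 = 39618*(463/50005) + 20432/23927 = 18343134/50005 + 20432/23927 = 439917869378/1196469635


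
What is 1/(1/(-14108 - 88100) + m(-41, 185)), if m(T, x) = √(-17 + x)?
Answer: 102208/1755007844351 + 20892950528*√42/1755007844351 ≈ 0.077152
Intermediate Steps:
1/(1/(-14108 - 88100) + m(-41, 185)) = 1/(1/(-14108 - 88100) + √(-17 + 185)) = 1/(1/(-102208) + √168) = 1/(-1/102208 + 2*√42)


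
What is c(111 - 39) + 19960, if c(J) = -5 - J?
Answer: 19883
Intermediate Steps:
c(111 - 39) + 19960 = (-5 - (111 - 39)) + 19960 = (-5 - 1*72) + 19960 = (-5 - 72) + 19960 = -77 + 19960 = 19883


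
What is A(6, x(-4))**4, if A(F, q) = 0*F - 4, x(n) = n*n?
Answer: 256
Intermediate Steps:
x(n) = n**2
A(F, q) = -4 (A(F, q) = 0 - 4 = -4)
A(6, x(-4))**4 = (-4)**4 = 256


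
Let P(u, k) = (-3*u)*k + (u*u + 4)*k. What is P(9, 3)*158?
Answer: 27492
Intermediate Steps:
P(u, k) = k*(4 + u²) - 3*k*u (P(u, k) = -3*k*u + (u² + 4)*k = -3*k*u + (4 + u²)*k = -3*k*u + k*(4 + u²) = k*(4 + u²) - 3*k*u)
P(9, 3)*158 = (3*(4 + 9² - 3*9))*158 = (3*(4 + 81 - 27))*158 = (3*58)*158 = 174*158 = 27492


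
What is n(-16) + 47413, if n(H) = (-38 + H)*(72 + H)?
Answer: 44389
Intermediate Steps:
n(-16) + 47413 = (-2736 + (-16)² + 34*(-16)) + 47413 = (-2736 + 256 - 544) + 47413 = -3024 + 47413 = 44389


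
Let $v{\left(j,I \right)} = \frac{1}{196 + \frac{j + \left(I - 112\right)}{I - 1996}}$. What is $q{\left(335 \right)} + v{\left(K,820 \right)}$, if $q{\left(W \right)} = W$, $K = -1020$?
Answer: $\frac{3221744}{9617} \approx 335.0$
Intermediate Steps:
$v{\left(j,I \right)} = \frac{1}{196 + \frac{-112 + I + j}{-1996 + I}}$ ($v{\left(j,I \right)} = \frac{1}{196 + \frac{j + \left(I - 112\right)}{-1996 + I}} = \frac{1}{196 + \frac{j + \left(-112 + I\right)}{-1996 + I}} = \frac{1}{196 + \frac{-112 + I + j}{-1996 + I}}$)
$q{\left(335 \right)} + v{\left(K,820 \right)} = 335 + \frac{-1996 + 820}{-391328 - 1020 + 197 \cdot 820} = 335 + \frac{1}{-391328 - 1020 + 161540} \left(-1176\right) = 335 + \frac{1}{-230808} \left(-1176\right) = 335 - - \frac{49}{9617} = 335 + \frac{49}{9617} = \frac{3221744}{9617}$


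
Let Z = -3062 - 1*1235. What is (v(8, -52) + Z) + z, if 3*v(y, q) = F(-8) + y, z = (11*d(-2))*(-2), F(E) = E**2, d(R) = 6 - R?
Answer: -4449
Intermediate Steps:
Z = -4297 (Z = -3062 - 1235 = -4297)
z = -176 (z = (11*(6 - 1*(-2)))*(-2) = (11*(6 + 2))*(-2) = (11*8)*(-2) = 88*(-2) = -176)
v(y, q) = 64/3 + y/3 (v(y, q) = ((-8)**2 + y)/3 = (64 + y)/3 = 64/3 + y/3)
(v(8, -52) + Z) + z = ((64/3 + (1/3)*8) - 4297) - 176 = ((64/3 + 8/3) - 4297) - 176 = (24 - 4297) - 176 = -4273 - 176 = -4449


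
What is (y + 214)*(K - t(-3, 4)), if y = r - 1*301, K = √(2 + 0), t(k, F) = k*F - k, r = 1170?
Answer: 9747 + 1083*√2 ≈ 11279.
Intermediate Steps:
t(k, F) = -k + F*k (t(k, F) = F*k - k = -k + F*k)
K = √2 ≈ 1.4142
y = 869 (y = 1170 - 1*301 = 1170 - 301 = 869)
(y + 214)*(K - t(-3, 4)) = (869 + 214)*(√2 - (-3)*(-1 + 4)) = 1083*(√2 - (-3)*3) = 1083*(√2 - 1*(-9)) = 1083*(√2 + 9) = 1083*(9 + √2) = 9747 + 1083*√2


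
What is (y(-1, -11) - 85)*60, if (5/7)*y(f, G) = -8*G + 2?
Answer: 2460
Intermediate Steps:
y(f, G) = 14/5 - 56*G/5 (y(f, G) = 7*(-8*G + 2)/5 = 7*(2 - 8*G)/5 = 14/5 - 56*G/5)
(y(-1, -11) - 85)*60 = ((14/5 - 56/5*(-11)) - 85)*60 = ((14/5 + 616/5) - 85)*60 = (126 - 85)*60 = 41*60 = 2460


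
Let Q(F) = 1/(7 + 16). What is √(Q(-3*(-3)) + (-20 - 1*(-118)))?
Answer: √51865/23 ≈ 9.9017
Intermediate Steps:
Q(F) = 1/23
√(Q(-3*(-3)) + (-20 - 1*(-118))) = √(1/23 + (-20 - 1*(-118))) = √(1/23 + (-20 + 118)) = √(1/23 + 98) = √(2255/23) = √51865/23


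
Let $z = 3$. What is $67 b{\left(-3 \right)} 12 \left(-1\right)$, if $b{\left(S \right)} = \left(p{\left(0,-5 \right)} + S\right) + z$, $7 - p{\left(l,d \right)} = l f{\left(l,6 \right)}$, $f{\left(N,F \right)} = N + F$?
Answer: $-5628$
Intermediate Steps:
$f{\left(N,F \right)} = F + N$
$p{\left(l,d \right)} = 7 - l \left(6 + l\right)$
$b{\left(S \right)} = 10 + S$ ($b{\left(S \right)} = \left(\left(7 - 0 \left(6 + 0\right)\right) + S\right) + 3 = \left(\left(7 - 0 \cdot 6\right) + S\right) + 3 = \left(\left(7 + 0\right) + S\right) + 3 = \left(7 + S\right) + 3 = 10 + S$)
$67 b{\left(-3 \right)} 12 \left(-1\right) = 67 \left(10 - 3\right) 12 \left(-1\right) = 67 \cdot 7 \left(-12\right) = 469 \left(-12\right) = -5628$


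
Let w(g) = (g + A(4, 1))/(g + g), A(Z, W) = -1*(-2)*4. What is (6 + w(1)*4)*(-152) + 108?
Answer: -3540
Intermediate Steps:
A(Z, W) = 8 (A(Z, W) = 2*4 = 8)
w(g) = (8 + g)/(2*g) (w(g) = (g + 8)/(g + g) = (8 + g)/((2*g)) = (8 + g)*(1/(2*g)) = (8 + g)/(2*g))
(6 + w(1)*4)*(-152) + 108 = (6 + ((1/2)*(8 + 1)/1)*4)*(-152) + 108 = (6 + ((1/2)*1*9)*4)*(-152) + 108 = (6 + (9/2)*4)*(-152) + 108 = (6 + 18)*(-152) + 108 = 24*(-152) + 108 = -3648 + 108 = -3540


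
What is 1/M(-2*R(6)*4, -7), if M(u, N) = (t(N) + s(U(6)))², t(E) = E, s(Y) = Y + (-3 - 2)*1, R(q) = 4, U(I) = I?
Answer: 1/36 ≈ 0.027778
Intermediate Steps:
s(Y) = -5 + Y (s(Y) = Y - 5*1 = Y - 5 = -5 + Y)
M(u, N) = (1 + N)² (M(u, N) = (N + (-5 + 6))² = (N + 1)² = (1 + N)²)
1/M(-2*R(6)*4, -7) = 1/((1 - 7)²) = 1/((-6)²) = 1/36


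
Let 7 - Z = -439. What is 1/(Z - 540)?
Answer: -1/94 ≈ -0.010638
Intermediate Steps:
Z = 446 (Z = 7 - 1*(-439) = 7 + 439 = 446)
1/(Z - 540) = 1/(446 - 540) = 1/(-94) = -1/94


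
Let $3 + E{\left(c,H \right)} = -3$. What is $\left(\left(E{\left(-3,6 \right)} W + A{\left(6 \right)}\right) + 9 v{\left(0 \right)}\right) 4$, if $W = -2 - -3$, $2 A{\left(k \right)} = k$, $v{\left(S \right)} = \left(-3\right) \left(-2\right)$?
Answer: $204$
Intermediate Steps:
$E{\left(c,H \right)} = -6$ ($E{\left(c,H \right)} = -3 - 3 = -6$)
$v{\left(S \right)} = 6$
$A{\left(k \right)} = \frac{k}{2}$
$W = 1$ ($W = -2 + 3 = 1$)
$\left(\left(E{\left(-3,6 \right)} W + A{\left(6 \right)}\right) + 9 v{\left(0 \right)}\right) 4 = \left(\left(\left(-6\right) 1 + \frac{1}{2} \cdot 6\right) + 9 \cdot 6\right) 4 = \left(\left(-6 + 3\right) + 54\right) 4 = \left(-3 + 54\right) 4 = 51 \cdot 4 = 204$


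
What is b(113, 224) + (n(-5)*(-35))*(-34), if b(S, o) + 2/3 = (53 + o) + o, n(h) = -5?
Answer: -16349/3 ≈ -5449.7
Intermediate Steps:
b(S, o) = 157/3 + 2*o (b(S, o) = -2/3 + ((53 + o) + o) = -2/3 + (53 + 2*o) = 157/3 + 2*o)
b(113, 224) + (n(-5)*(-35))*(-34) = (157/3 + 2*224) - 5*(-35)*(-34) = (157/3 + 448) + 175*(-34) = 1501/3 - 5950 = -16349/3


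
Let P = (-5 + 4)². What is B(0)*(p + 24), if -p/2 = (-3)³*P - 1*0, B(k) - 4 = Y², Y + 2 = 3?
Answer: 390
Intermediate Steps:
Y = 1 (Y = -2 + 3 = 1)
B(k) = 5 (B(k) = 4 + 1² = 4 + 1 = 5)
P = 1 (P = (-1)² = 1)
p = 54 (p = -2*((-3)³*1 - 1*0) = -2*(-27*1 + 0) = -2*(-27 + 0) = -2*(-27) = 54)
B(0)*(p + 24) = 5*(54 + 24) = 5*78 = 390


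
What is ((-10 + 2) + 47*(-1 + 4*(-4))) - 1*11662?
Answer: -12469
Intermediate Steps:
((-10 + 2) + 47*(-1 + 4*(-4))) - 1*11662 = (-8 + 47*(-1 - 16)) - 11662 = (-8 + 47*(-17)) - 11662 = (-8 - 799) - 11662 = -807 - 11662 = -12469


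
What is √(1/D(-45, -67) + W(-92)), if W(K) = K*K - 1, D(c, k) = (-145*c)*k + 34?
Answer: √1617213744157762/437141 ≈ 91.995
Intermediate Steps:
D(c, k) = 34 - 145*c*k (D(c, k) = -145*c*k + 34 = 34 - 145*c*k)
W(K) = -1 + K² (W(K) = K² - 1 = -1 + K²)
√(1/D(-45, -67) + W(-92)) = √(1/(34 - 145*(-45)*(-67)) + (-1 + (-92)²)) = √(1/(34 - 437175) + (-1 + 8464)) = √(1/(-437141) + 8463) = √(-1/437141 + 8463) = √(3699524282/437141) = √1617213744157762/437141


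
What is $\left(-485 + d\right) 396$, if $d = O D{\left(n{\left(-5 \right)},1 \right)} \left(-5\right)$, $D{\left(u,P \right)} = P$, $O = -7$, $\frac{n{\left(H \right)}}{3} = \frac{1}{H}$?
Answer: $-178200$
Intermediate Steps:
$n{\left(H \right)} = \frac{3}{H}$
$d = 35$ ($d = \left(-7\right) 1 \left(-5\right) = \left(-7\right) \left(-5\right) = 35$)
$\left(-485 + d\right) 396 = \left(-485 + 35\right) 396 = \left(-450\right) 396 = -178200$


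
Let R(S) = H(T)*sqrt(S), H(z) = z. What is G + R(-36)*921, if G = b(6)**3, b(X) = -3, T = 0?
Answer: -27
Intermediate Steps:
G = -27 (G = (-3)**3 = -27)
R(S) = 0 (R(S) = 0*sqrt(S) = 0)
G + R(-36)*921 = -27 + 0*921 = -27 + 0 = -27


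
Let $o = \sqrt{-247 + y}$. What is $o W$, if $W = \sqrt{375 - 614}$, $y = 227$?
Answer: $- 2 \sqrt{1195} \approx -69.138$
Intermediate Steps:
$W = i \sqrt{239}$ ($W = \sqrt{-239} = i \sqrt{239} \approx 15.46 i$)
$o = 2 i \sqrt{5}$ ($o = \sqrt{-247 + 227} = \sqrt{-20} = 2 i \sqrt{5} \approx 4.4721 i$)
$o W = 2 i \sqrt{5} i \sqrt{239} = - 2 \sqrt{1195}$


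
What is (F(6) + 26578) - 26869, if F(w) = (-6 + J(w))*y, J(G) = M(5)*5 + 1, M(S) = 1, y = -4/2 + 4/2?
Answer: -291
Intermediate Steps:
y = 0 (y = -4*½ + 4*(½) = -2 + 2 = 0)
J(G) = 6 (J(G) = 1*5 + 1 = 5 + 1 = 6)
F(w) = 0 (F(w) = (-6 + 6)*0 = 0*0 = 0)
(F(6) + 26578) - 26869 = (0 + 26578) - 26869 = 26578 - 26869 = -291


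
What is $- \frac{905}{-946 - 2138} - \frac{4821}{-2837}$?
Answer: $\frac{17435449}{8749308} \approx 1.9928$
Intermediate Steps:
$- \frac{905}{-946 - 2138} - \frac{4821}{-2837} = - \frac{905}{-946 - 2138} - - \frac{4821}{2837} = - \frac{905}{-3084} + \frac{4821}{2837} = \left(-905\right) \left(- \frac{1}{3084}\right) + \frac{4821}{2837} = \frac{905}{3084} + \frac{4821}{2837} = \frac{17435449}{8749308}$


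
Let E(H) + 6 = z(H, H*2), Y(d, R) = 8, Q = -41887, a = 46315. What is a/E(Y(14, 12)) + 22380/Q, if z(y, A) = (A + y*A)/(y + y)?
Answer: 1939929265/125661 ≈ 15438.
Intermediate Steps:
z(y, A) = (A + A*y)/(2*y) (z(y, A) = (A + A*y)/((2*y)) = (A + A*y)*(1/(2*y)) = (A + A*y)/(2*y))
E(H) = -5 + H (E(H) = -6 + (H*2)*(1 + H)/(2*H) = -6 + (2*H)*(1 + H)/(2*H) = -6 + (1 + H) = -5 + H)
a/E(Y(14, 12)) + 22380/Q = 46315/(-5 + 8) + 22380/(-41887) = 46315/3 + 22380*(-1/41887) = 46315*(⅓) - 22380/41887 = 46315/3 - 22380/41887 = 1939929265/125661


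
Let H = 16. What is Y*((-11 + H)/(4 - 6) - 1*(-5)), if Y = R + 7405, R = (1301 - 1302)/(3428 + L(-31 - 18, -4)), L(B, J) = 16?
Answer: 127514095/6888 ≈ 18513.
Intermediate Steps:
R = -1/3444 (R = (1301 - 1302)/(3428 + 16) = -1/3444 ≈ -0.00029036)
Y = 25502819/3444 (Y = -1/3444 + 7405 = 25502819/3444 ≈ 7405.0)
Y*((-11 + H)/(4 - 6) - 1*(-5)) = 25502819*((-11 + 16)/(4 - 6) - 1*(-5))/3444 = 25502819*(5/(-2) + 5)/3444 = 25502819*(5*(-1/2) + 5)/3444 = 25502819*(-5/2 + 5)/3444 = (25502819/3444)*(5/2) = 127514095/6888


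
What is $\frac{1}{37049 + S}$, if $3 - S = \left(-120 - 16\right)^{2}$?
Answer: $\frac{1}{18556} \approx 5.3891 \cdot 10^{-5}$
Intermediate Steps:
$S = -18493$ ($S = 3 - \left(-120 - 16\right)^{2} = 3 - \left(-136\right)^{2} = 3 - 18496 = -18493$)
$\frac{1}{37049 + S} = \frac{1}{37049 - 18493} = \frac{1}{18556}$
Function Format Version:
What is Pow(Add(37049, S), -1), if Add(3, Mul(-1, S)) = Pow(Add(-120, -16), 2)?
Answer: Rational(1, 18556) ≈ 5.3891e-5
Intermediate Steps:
S = -18493 (S = Add(3, Mul(-1, Pow(Add(-120, -16), 2))) = Add(3, Mul(-1, Pow(-136, 2))) = Add(3, Mul(-1, 18496)) = Add(3, -18496) = -18493)
Pow(Add(37049, S), -1) = Pow(Add(37049, -18493), -1) = Pow(18556, -1) = Rational(1, 18556)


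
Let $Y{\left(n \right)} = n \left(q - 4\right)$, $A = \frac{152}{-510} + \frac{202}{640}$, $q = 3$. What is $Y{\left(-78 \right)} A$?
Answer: $\frac{3731}{2720} \approx 1.3717$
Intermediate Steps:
$A = \frac{287}{16320}$ ($A = 152 \left(- \frac{1}{510}\right) + 202 \cdot \frac{1}{640} = - \frac{76}{255} + \frac{101}{320} = \frac{287}{16320} \approx 0.017586$)
$Y{\left(n \right)} = - n$ ($Y{\left(n \right)} = n \left(3 - 4\right) = n \left(-1\right) = - n$)
$Y{\left(-78 \right)} A = \left(-1\right) \left(-78\right) \frac{287}{16320} = 78 \cdot \frac{287}{16320} = \frac{3731}{2720}$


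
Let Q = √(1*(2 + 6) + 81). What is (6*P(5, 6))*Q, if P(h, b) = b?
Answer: 36*√89 ≈ 339.62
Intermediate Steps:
Q = √89 (Q = √(1*8 + 81) = √(8 + 81) = √89 ≈ 9.4340)
(6*P(5, 6))*Q = (6*6)*√89 = 36*√89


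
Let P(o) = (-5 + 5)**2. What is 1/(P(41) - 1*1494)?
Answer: -1/1494 ≈ -0.00066934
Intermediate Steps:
P(o) = 0 (P(o) = 0**2 = 0)
1/(P(41) - 1*1494) = 1/(0 - 1*1494) = 1/(0 - 1494) = 1/(-1494) = -1/1494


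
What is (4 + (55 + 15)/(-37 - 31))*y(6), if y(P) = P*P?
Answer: 1818/17 ≈ 106.94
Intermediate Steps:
y(P) = P²
(4 + (55 + 15)/(-37 - 31))*y(6) = (4 + (55 + 15)/(-37 - 31))*6² = (4 + 70/(-68))*36 = (4 + 70*(-1/68))*36 = (4 - 35/34)*36 = (101/34)*36 = 1818/17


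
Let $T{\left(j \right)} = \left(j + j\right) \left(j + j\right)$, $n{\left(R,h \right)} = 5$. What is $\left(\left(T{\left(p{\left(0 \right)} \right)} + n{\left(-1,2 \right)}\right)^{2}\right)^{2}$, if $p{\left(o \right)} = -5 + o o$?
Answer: $121550625$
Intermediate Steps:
$p{\left(o \right)} = -5 + o^{2}$
$T{\left(j \right)} = 4 j^{2}$ ($T{\left(j \right)} = 2 j 2 j = 4 j^{2}$)
$\left(\left(T{\left(p{\left(0 \right)} \right)} + n{\left(-1,2 \right)}\right)^{2}\right)^{2} = \left(\left(4 \left(-5 + 0^{2}\right)^{2} + 5\right)^{2}\right)^{2} = \left(\left(4 \left(-5 + 0\right)^{2} + 5\right)^{2}\right)^{2} = \left(\left(4 \left(-5\right)^{2} + 5\right)^{2}\right)^{2} = \left(\left(4 \cdot 25 + 5\right)^{2}\right)^{2} = \left(\left(100 + 5\right)^{2}\right)^{2} = \left(105^{2}\right)^{2} = 11025^{2} = 121550625$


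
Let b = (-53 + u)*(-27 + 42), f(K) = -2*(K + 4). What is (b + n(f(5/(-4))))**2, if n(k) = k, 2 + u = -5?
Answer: 3279721/4 ≈ 8.1993e+5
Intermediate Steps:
u = -7 (u = -2 - 5 = -7)
f(K) = -8 - 2*K (f(K) = -2*(4 + K) = -8 - 2*K)
b = -900 (b = (-53 - 7)*(-27 + 42) = -60*15 = -900)
(b + n(f(5/(-4))))**2 = (-900 + (-8 - 10/(-4)))**2 = (-900 + (-8 - 10*(-1)/4))**2 = (-900 + (-8 - 2*(-5/4)))**2 = (-900 + (-8 + 5/2))**2 = (-900 - 11/2)**2 = (-1811/2)**2 = 3279721/4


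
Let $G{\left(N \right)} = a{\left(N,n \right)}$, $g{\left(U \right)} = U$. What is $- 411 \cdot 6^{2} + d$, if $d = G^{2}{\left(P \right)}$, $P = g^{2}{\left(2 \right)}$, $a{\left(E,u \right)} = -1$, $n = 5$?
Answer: $-14795$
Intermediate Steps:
$P = 4$ ($P = 2^{2} = 4$)
$G{\left(N \right)} = -1$
$d = 1$ ($d = \left(-1\right)^{2} = 1$)
$- 411 \cdot 6^{2} + d = - 411 \cdot 6^{2} + 1 = \left(-411\right) 36 + 1 = -14796 + 1 = -14795$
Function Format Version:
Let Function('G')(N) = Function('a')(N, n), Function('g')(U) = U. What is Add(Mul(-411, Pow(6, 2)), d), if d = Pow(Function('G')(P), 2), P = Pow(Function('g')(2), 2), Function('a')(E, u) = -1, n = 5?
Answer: -14795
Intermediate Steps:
P = 4 (P = Pow(2, 2) = 4)
Function('G')(N) = -1
d = 1 (d = Pow(-1, 2) = 1)
Add(Mul(-411, Pow(6, 2)), d) = Add(Mul(-411, Pow(6, 2)), 1) = Add(Mul(-411, 36), 1) = Add(-14796, 1) = -14795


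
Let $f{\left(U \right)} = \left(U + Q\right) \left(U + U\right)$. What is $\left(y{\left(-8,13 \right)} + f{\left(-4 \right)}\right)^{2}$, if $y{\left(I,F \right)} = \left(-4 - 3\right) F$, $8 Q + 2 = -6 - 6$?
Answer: $2025$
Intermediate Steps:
$Q = - \frac{7}{4}$ ($Q = - \frac{1}{4} + \frac{-6 - 6}{8} = - \frac{1}{4} + \frac{1}{8} \left(-12\right) = - \frac{1}{4} - \frac{3}{2} = - \frac{7}{4} \approx -1.75$)
$f{\left(U \right)} = 2 U \left(- \frac{7}{4} + U\right)$ ($f{\left(U \right)} = \left(U - \frac{7}{4}\right) \left(U + U\right) = \left(- \frac{7}{4} + U\right) 2 U = 2 U \left(- \frac{7}{4} + U\right)$)
$y{\left(I,F \right)} = - 7 F$
$\left(y{\left(-8,13 \right)} + f{\left(-4 \right)}\right)^{2} = \left(\left(-7\right) 13 + \frac{1}{2} \left(-4\right) \left(-7 + 4 \left(-4\right)\right)\right)^{2} = \left(-91 + \frac{1}{2} \left(-4\right) \left(-7 - 16\right)\right)^{2} = \left(-91 + \frac{1}{2} \left(-4\right) \left(-23\right)\right)^{2} = \left(-91 + 46\right)^{2} = \left(-45\right)^{2} = 2025$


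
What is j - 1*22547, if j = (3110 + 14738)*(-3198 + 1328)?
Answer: -33398307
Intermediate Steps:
j = -33375760 (j = 17848*(-1870) = -33375760)
j - 1*22547 = -33375760 - 1*22547 = -33375760 - 22547 = -33398307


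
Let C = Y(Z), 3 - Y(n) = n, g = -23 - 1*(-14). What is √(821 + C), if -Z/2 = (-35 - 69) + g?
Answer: √598 ≈ 24.454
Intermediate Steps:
g = -9 (g = -23 + 14 = -9)
Z = 226 (Z = -2*((-35 - 69) - 9) = -2*(-104 - 9) = -2*(-113) = 226)
Y(n) = 3 - n
C = -223 (C = 3 - 1*226 = 3 - 226 = -223)
√(821 + C) = √(821 - 223) = √598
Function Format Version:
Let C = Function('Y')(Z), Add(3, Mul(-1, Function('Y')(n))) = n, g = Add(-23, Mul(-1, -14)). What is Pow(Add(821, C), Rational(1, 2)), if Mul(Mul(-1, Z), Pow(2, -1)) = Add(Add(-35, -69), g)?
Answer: Pow(598, Rational(1, 2)) ≈ 24.454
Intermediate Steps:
g = -9 (g = Add(-23, 14) = -9)
Z = 226 (Z = Mul(-2, Add(Add(-35, -69), -9)) = Mul(-2, Add(-104, -9)) = Mul(-2, -113) = 226)
Function('Y')(n) = Add(3, Mul(-1, n))
C = -223 (C = Add(3, Mul(-1, 226)) = Add(3, -226) = -223)
Pow(Add(821, C), Rational(1, 2)) = Pow(Add(821, -223), Rational(1, 2)) = Pow(598, Rational(1, 2))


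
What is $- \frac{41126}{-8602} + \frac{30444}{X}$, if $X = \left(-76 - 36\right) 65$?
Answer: $\frac{4689749}{7827820} \approx 0.59911$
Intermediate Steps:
$X = -7280$ ($X = \left(-112\right) 65 = -7280$)
$- \frac{41126}{-8602} + \frac{30444}{X} = - \frac{41126}{-8602} + \frac{30444}{-7280} = \left(-41126\right) \left(- \frac{1}{8602}\right) + 30444 \left(- \frac{1}{7280}\right) = \frac{20563}{4301} - \frac{7611}{1820} = \frac{4689749}{7827820}$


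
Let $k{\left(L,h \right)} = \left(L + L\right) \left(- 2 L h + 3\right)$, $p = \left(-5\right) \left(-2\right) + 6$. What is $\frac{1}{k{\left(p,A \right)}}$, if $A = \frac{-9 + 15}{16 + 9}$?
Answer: $- \frac{25}{3744} \approx -0.0066774$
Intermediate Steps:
$p = 16$ ($p = 10 + 6 = 16$)
$A = \frac{6}{25} \approx 0.24$
$k{\left(L,h \right)} = 2 L \left(3 - 2 L h\right)$ ($k{\left(L,h \right)} = 2 L \left(- 2 L h + 3\right) = 2 L \left(3 - 2 L h\right)$)
$\frac{1}{k{\left(p,A \right)}} = \frac{1}{2 \cdot 16 \left(3 - 32 \cdot \frac{6}{25}\right)} = \frac{1}{2 \cdot 16 \left(3 - \frac{192}{25}\right)} = \frac{1}{2 \cdot 16 \left(- \frac{117}{25}\right)} = \frac{1}{- \frac{3744}{25}} = - \frac{25}{3744}$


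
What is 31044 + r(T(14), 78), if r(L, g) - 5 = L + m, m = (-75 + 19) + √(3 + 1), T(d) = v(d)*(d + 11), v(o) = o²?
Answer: 35895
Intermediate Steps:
T(d) = d²*(11 + d) (T(d) = d²*(d + 11) = d²*(11 + d))
m = -54 (m = -56 + √4 = -56 + 2 = -54)
r(L, g) = -49 + L (r(L, g) = 5 + (L - 54) = 5 + (-54 + L) = -49 + L)
31044 + r(T(14), 78) = 31044 + (-49 + 14²*(11 + 14)) = 31044 + (-49 + 196*25) = 31044 + (-49 + 4900) = 31044 + 4851 = 35895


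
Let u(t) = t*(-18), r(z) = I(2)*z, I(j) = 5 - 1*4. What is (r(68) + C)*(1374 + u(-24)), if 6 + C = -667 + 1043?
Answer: 791028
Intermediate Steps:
I(j) = 1 (I(j) = 5 - 4 = 1)
r(z) = z (r(z) = 1*z = z)
C = 370 (C = -6 + (-667 + 1043) = -6 + 376 = 370)
u(t) = -18*t
(r(68) + C)*(1374 + u(-24)) = (68 + 370)*(1374 - 18*(-24)) = 438*(1374 + 432) = 438*1806 = 791028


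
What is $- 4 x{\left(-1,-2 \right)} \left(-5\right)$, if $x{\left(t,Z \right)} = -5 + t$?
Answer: $-120$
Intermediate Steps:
$- 4 x{\left(-1,-2 \right)} \left(-5\right) = - 4 \left(-5 - 1\right) \left(-5\right) = \left(-4\right) \left(-6\right) \left(-5\right) = 24 \left(-5\right) = -120$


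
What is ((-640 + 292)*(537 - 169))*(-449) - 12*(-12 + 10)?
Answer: 57500760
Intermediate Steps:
((-640 + 292)*(537 - 169))*(-449) - 12*(-12 + 10) = -348*368*(-449) - 12*(-2) = -128064*(-449) + 24 = 57500736 + 24 = 57500760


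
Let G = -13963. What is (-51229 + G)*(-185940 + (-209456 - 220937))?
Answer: 40179980936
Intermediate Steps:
(-51229 + G)*(-185940 + (-209456 - 220937)) = (-51229 - 13963)*(-185940 + (-209456 - 220937)) = -65192*(-185940 - 430393) = -65192*(-616333) = 40179980936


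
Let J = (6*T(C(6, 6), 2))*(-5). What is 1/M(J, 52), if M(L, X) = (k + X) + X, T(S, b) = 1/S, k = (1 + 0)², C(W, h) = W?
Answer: 1/105 ≈ 0.0095238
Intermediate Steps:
k = 1 (k = 1² = 1)
J = -5 (J = (6/6)*(-5) = (6*(⅙))*(-5) = 1*(-5) = -5)
M(L, X) = 1 + 2*X (M(L, X) = (1 + X) + X = 1 + 2*X)
1/M(J, 52) = 1/(1 + 2*52) = 1/(1 + 104) = 1/105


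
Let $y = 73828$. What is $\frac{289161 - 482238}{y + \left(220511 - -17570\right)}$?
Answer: $- \frac{193077}{311909} \approx -0.61902$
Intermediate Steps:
$\frac{289161 - 482238}{y + \left(220511 - -17570\right)} = \frac{289161 - 482238}{73828 + \left(220511 - -17570\right)} = - \frac{193077}{73828 + \left(220511 + 17570\right)} = - \frac{193077}{73828 + 238081} = - \frac{193077}{311909}$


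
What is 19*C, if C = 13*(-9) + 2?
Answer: -2185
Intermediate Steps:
C = -115 (C = -117 + 2 = -115)
19*C = 19*(-115) = -2185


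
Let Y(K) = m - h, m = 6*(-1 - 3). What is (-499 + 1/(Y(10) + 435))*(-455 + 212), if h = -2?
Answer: 50078898/413 ≈ 1.2126e+5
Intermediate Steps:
m = -24 (m = 6*(-4) = -24)
Y(K) = -22 (Y(K) = -24 - 1*(-2) = -24 + 2 = -22)
(-499 + 1/(Y(10) + 435))*(-455 + 212) = (-499 + 1/(-22 + 435))*(-455 + 212) = (-499 + 1/413)*(-243) = -206086/413*(-243) = 50078898/413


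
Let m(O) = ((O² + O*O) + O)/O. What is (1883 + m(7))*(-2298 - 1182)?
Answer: -6605040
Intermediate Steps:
m(O) = (O + 2*O²)/O (m(O) = ((O² + O²) + O)/O = (2*O² + O)/O = (O + 2*O²)/O)
(1883 + m(7))*(-2298 - 1182) = (1883 + (1 + 2*7))*(-2298 - 1182) = (1883 + (1 + 14))*(-3480) = (1883 + 15)*(-3480) = 1898*(-3480) = -6605040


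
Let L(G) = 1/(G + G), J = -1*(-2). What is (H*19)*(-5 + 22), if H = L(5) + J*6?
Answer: 39083/10 ≈ 3908.3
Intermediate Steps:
J = 2
L(G) = 1/(2*G)
H = 121/10 (H = (½)/5 + 2*6 = (½)*(⅕) + 12 = ⅒ + 12 = 121/10 ≈ 12.100)
(H*19)*(-5 + 22) = ((121/10)*19)*(-5 + 22) = (2299/10)*17 = 39083/10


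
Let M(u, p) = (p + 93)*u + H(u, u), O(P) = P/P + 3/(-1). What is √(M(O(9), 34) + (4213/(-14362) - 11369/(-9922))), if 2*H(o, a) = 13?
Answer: I*√10348077127010558/6477262 ≈ 15.705*I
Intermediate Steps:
H(o, a) = 13/2 (H(o, a) = (½)*13 = 13/2)
O(P) = -2 (O(P) = 1 + 3*(-1) = 1 - 3 = -2)
M(u, p) = 13/2 + u*(93 + p) (M(u, p) = (p + 93)*u + 13/2 = (93 + p)*u + 13/2 = u*(93 + p) + 13/2 = 13/2 + u*(93 + p))
√(M(O(9), 34) + (4213/(-14362) - 11369/(-9922))) = √((13/2 + 93*(-2) + 34*(-2)) + (4213/(-14362) - 11369/(-9922))) = √((13/2 - 186 - 68) + (4213*(-1/14362) - 11369*(-1/9922))) = √(-495/2 + (-4213/14362 + 11369/9922)) = √(-495/2 + 30370048/35624941) = √(-17573605699/71249882) = I*√10348077127010558/6477262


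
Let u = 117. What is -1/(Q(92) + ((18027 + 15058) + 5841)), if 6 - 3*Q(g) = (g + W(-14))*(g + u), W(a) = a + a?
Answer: -3/103408 ≈ -2.9011e-5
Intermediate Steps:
W(a) = 2*a
Q(g) = 2 - (-28 + g)*(117 + g)/3 (Q(g) = 2 - (g + 2*(-14))*(g + 117)/3 = 2 - (g - 28)*(117 + g)/3 = 2 - (-28 + g)*(117 + g)/3)
-1/(Q(92) + ((18027 + 15058) + 5841)) = -1/((1094 - 89/3*92 - ⅓*92²) + ((18027 + 15058) + 5841)) = -1/((1094 - 8188/3 - ⅓*8464) + (33085 + 5841)) = -1/((1094 - 8188/3 - 8464/3) + 38926) = -1/(-13370/3 + 38926) = -1/103408/3 = -1*3/103408 = -3/103408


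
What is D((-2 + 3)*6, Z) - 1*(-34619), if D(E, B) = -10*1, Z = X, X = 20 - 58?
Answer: 34609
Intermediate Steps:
X = -38
Z = -38
D(E, B) = -10
D((-2 + 3)*6, Z) - 1*(-34619) = -10 - 1*(-34619) = -10 + 34619 = 34609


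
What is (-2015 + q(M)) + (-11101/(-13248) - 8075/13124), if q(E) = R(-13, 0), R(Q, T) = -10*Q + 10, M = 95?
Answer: -4793550707/2556864 ≈ -1874.8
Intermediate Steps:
R(Q, T) = 10 - 10*Q
q(E) = 140 (q(E) = 10 - 10*(-13) = 10 + 130 = 140)
(-2015 + q(M)) + (-11101/(-13248) - 8075/13124) = (-2015 + 140) + (-11101/(-13248) - 8075/13124) = -1875 + (-11101*(-1/13248) - 8075*1/13124) = -1875 + (11101/13248 - 475/772) = -1875 + 569293/2556864 = -4793550707/2556864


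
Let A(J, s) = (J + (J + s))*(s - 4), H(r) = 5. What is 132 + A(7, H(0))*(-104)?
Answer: -1844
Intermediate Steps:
A(J, s) = (-4 + s)*(s + 2*J) (A(J, s) = (s + 2*J)*(-4 + s) = (-4 + s)*(s + 2*J))
132 + A(7, H(0))*(-104) = 132 + (5² - 8*7 - 4*5 + 2*7*5)*(-104) = 132 + (25 - 56 - 20 + 70)*(-104) = 132 + 19*(-104) = 132 - 1976 = -1844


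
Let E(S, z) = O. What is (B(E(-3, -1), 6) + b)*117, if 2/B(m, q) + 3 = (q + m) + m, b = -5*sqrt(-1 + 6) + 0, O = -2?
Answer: -234 - 585*sqrt(5) ≈ -1542.1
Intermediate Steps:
E(S, z) = -2
b = -5*sqrt(5) (b = -5*sqrt(5) + 0 = -5*sqrt(5) ≈ -11.180)
B(m, q) = 2/(-3 + q + 2*m) (B(m, q) = 2/(-3 + ((q + m) + m)) = 2/(-3 + ((m + q) + m)) = 2/(-3 + (q + 2*m)) = 2/(-3 + q + 2*m))
(B(E(-3, -1), 6) + b)*117 = (2/(-3 + 6 + 2*(-2)) - 5*sqrt(5))*117 = (2/(-3 + 6 - 4) - 5*sqrt(5))*117 = (2/(-1) - 5*sqrt(5))*117 = (2*(-1) - 5*sqrt(5))*117 = (-2 - 5*sqrt(5))*117 = -234 - 585*sqrt(5)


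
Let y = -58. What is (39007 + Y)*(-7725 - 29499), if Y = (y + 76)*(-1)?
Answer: -1451326536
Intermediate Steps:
Y = -18 (Y = (-58 + 76)*(-1) = 18*(-1) = -18)
(39007 + Y)*(-7725 - 29499) = (39007 - 18)*(-7725 - 29499) = 38989*(-37224) = -1451326536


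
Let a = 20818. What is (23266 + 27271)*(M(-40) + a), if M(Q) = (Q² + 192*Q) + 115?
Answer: 750626061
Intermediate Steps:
M(Q) = 115 + Q² + 192*Q
(23266 + 27271)*(M(-40) + a) = (23266 + 27271)*((115 + (-40)² + 192*(-40)) + 20818) = 50537*((115 + 1600 - 7680) + 20818) = 50537*(-5965 + 20818) = 50537*14853 = 750626061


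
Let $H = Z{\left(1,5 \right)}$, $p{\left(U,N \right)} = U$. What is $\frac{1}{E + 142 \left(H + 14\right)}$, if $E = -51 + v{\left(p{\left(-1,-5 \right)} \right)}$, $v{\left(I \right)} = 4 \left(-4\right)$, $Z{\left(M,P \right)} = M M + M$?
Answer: $\frac{1}{2205} \approx 0.00045351$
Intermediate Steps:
$Z{\left(M,P \right)} = M + M^{2}$ ($Z{\left(M,P \right)} = M^{2} + M = M + M^{2}$)
$v{\left(I \right)} = -16$
$H = 2$ ($H = 1 \left(1 + 1\right) = 1 \cdot 2 = 2$)
$E = -67$ ($E = -51 - 16 = -67$)
$\frac{1}{E + 142 \left(H + 14\right)} = \frac{1}{-67 + 142 \left(2 + 14\right)} = \frac{1}{-67 + 142 \cdot 16} = \frac{1}{-67 + 2272} = \frac{1}{2205}$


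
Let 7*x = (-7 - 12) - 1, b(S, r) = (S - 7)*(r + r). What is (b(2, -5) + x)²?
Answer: 108900/49 ≈ 2222.4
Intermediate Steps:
b(S, r) = 2*r*(-7 + S) (b(S, r) = (-7 + S)*(2*r) = 2*r*(-7 + S))
x = -20/7 (x = ((-7 - 12) - 1)/7 = (-19 - 1)/7 = (⅐)*(-20) = -20/7 ≈ -2.8571)
(b(2, -5) + x)² = (2*(-5)*(-7 + 2) - 20/7)² = (2*(-5)*(-5) - 20/7)² = (50 - 20/7)² = (330/7)² = 108900/49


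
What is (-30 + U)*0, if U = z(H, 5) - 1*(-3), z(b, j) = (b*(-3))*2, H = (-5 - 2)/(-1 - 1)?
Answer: 0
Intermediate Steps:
H = 7/2 (H = -7/(-2) = -7*(-1/2) = 7/2 ≈ 3.5000)
z(b, j) = -6*b (z(b, j) = -3*b*2 = -6*b)
U = -18 (U = -6*7/2 - 1*(-3) = -21 + 3 = -18)
(-30 + U)*0 = (-30 - 18)*0 = -48*0 = 0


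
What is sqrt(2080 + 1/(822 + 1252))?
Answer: sqrt(8947072154)/2074 ≈ 45.607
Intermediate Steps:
sqrt(2080 + 1/(822 + 1252)) = sqrt(2080 + 1/2074) = sqrt(4313921/2074) = sqrt(8947072154)/2074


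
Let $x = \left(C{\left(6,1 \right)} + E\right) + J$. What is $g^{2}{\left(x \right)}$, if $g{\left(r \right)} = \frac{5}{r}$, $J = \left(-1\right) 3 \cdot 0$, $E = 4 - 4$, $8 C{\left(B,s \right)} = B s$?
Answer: $\frac{400}{9} \approx 44.444$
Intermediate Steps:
$C{\left(B,s \right)} = \frac{B s}{8}$
$E = 0$ ($E = 4 - 4 = 0$)
$J = 0$ ($J = \left(-3\right) 0 = 0$)
$x = \frac{3}{4}$ ($x = \left(\frac{1}{8} \cdot 6 \cdot 1 + 0\right) + 0 = \left(\frac{3}{4} + 0\right) + 0 = \frac{3}{4} + 0 = \frac{3}{4} \approx 0.75$)
$g^{2}{\left(x \right)} = \left(\frac{5}{\frac{3}{4}}\right)^{2} = \left(5 \cdot \frac{4}{3}\right)^{2} = \left(\frac{20}{3}\right)^{2} = \frac{400}{9}$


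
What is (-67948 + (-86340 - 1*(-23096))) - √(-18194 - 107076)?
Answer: -131192 - I*√125270 ≈ -1.3119e+5 - 353.94*I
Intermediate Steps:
(-67948 + (-86340 - 1*(-23096))) - √(-18194 - 107076) = (-67948 + (-86340 + 23096)) - √(-125270) = (-67948 - 63244) - I*√125270 = -131192 - I*√125270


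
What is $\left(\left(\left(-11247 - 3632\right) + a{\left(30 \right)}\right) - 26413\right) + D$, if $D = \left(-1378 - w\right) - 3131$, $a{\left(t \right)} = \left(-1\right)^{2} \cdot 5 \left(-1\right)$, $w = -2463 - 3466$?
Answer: $-39877$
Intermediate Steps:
$w = -5929$
$a{\left(t \right)} = -5$ ($a{\left(t \right)} = 1 \cdot 5 \left(-1\right) = 5 \left(-1\right) = -5$)
$D = 1420$ ($D = \left(-1378 - -5929\right) - 3131 = \left(-1378 + 5929\right) - 3131 = 4551 - 3131 = 1420$)
$\left(\left(\left(-11247 - 3632\right) + a{\left(30 \right)}\right) - 26413\right) + D = \left(\left(\left(-11247 - 3632\right) - 5\right) - 26413\right) + 1420 = \left(\left(-14879 - 5\right) - 26413\right) + 1420 = \left(-14884 - 26413\right) + 1420 = -41297 + 1420 = -39877$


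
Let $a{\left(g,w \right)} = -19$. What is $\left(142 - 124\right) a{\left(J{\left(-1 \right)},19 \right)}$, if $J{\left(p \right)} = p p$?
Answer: $-342$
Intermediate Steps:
$J{\left(p \right)} = p^{2}$
$\left(142 - 124\right) a{\left(J{\left(-1 \right)},19 \right)} = \left(142 - 124\right) \left(-19\right) = 18 \left(-19\right) = -342$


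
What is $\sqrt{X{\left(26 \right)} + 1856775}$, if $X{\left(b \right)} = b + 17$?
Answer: $\sqrt{1856818} \approx 1362.7$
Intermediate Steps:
$X{\left(b \right)} = 17 + b$
$\sqrt{X{\left(26 \right)} + 1856775} = \sqrt{\left(17 + 26\right) + 1856775} = \sqrt{43 + 1856775} = \sqrt{1856818}$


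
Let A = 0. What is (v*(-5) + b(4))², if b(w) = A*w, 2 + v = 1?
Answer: 25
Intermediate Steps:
v = -1 (v = -2 + 1 = -1)
b(w) = 0 (b(w) = 0*w = 0)
(v*(-5) + b(4))² = (-1*(-5) + 0)² = (5 + 0)² = 5² = 25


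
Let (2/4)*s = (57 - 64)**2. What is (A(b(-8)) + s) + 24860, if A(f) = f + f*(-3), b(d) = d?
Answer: 24974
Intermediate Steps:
s = 98 (s = 2*(57 - 64)**2 = 2*(-7)**2 = 2*49 = 98)
A(f) = -2*f (A(f) = f - 3*f = -2*f)
(A(b(-8)) + s) + 24860 = (-2*(-8) + 98) + 24860 = (16 + 98) + 24860 = 114 + 24860 = 24974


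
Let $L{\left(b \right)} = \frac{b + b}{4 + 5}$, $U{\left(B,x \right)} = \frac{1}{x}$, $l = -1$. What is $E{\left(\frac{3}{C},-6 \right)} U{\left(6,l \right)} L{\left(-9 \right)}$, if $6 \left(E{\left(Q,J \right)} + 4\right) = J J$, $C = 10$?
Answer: $4$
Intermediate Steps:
$E{\left(Q,J \right)} = -4 + \frac{J^{2}}{6}$ ($E{\left(Q,J \right)} = -4 + \frac{J J}{6} = -4 + \frac{J^{2}}{6}$)
$L{\left(b \right)} = \frac{2 b}{9}$
$E{\left(\frac{3}{C},-6 \right)} U{\left(6,l \right)} L{\left(-9 \right)} = \frac{-4 + \frac{\left(-6\right)^{2}}{6}}{-1} \cdot \frac{2}{9} \left(-9\right) = \left(-4 + \frac{1}{6} \cdot 36\right) \left(-1\right) \left(-2\right) = \left(-4 + 6\right) \left(-1\right) \left(-2\right) = 2 \left(-1\right) \left(-2\right) = \left(-2\right) \left(-2\right) = 4$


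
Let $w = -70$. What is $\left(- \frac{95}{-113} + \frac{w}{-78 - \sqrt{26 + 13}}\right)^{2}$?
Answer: $\frac{1457978083}{478569351} - \frac{171052 \sqrt{39}}{4235127} \approx 2.7943$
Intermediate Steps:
$\left(- \frac{95}{-113} + \frac{w}{-78 - \sqrt{26 + 13}}\right)^{2} = \left(- \frac{95}{-113} - \frac{70}{-78 - \sqrt{26 + 13}}\right)^{2} = \left(\left(-95\right) \left(- \frac{1}{113}\right) - \frac{70}{-78 - \sqrt{39}}\right)^{2} = \left(\frac{95}{113} - \frac{70}{-78 - \sqrt{39}}\right)^{2}$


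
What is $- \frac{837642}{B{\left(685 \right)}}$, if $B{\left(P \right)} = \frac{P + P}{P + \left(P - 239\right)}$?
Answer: $- \frac{473686551}{685} \approx -6.9151 \cdot 10^{5}$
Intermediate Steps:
$B{\left(P \right)} = \frac{2 P}{-239 + 2 P}$ ($B{\left(P \right)} = \frac{2 P}{P + \left(P - 239\right)} = \frac{2 P}{P + \left(-239 + P\right)} = \frac{2 P}{-239 + 2 P}$)
$- \frac{837642}{B{\left(685 \right)}} = - \frac{837642}{2 \cdot 685 \frac{1}{-239 + 2 \cdot 685}} = - \frac{837642}{2 \cdot 685 \frac{1}{-239 + 1370}} = - \frac{837642}{2 \cdot 685 \cdot \frac{1}{1131}} = - \frac{837642}{\frac{1370}{1131}} = \left(-837642\right) \frac{1131}{1370} = - \frac{473686551}{685}$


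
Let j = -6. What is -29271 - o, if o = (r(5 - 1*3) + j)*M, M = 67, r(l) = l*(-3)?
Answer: -28467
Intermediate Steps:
r(l) = -3*l
o = -804 (o = (-3*(5 - 1*3) - 6)*67 = (-3*(5 - 3) - 6)*67 = (-3*2 - 6)*67 = (-6 - 6)*67 = -12*67 = -804)
-29271 - o = -29271 - 1*(-804) = -29271 + 804 = -28467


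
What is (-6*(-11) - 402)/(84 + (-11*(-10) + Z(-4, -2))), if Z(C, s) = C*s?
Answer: -168/101 ≈ -1.6634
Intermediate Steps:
(-6*(-11) - 402)/(84 + (-11*(-10) + Z(-4, -2))) = (-6*(-11) - 402)/(84 + (-11*(-10) - 4*(-2))) = (66 - 402)/(84 + (110 + 8)) = -336/(84 + 118) = -336/202 = -336*1/202 = -168/101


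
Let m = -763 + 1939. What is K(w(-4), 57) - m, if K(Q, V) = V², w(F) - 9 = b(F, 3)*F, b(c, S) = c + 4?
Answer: 2073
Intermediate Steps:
b(c, S) = 4 + c
w(F) = 9 + F*(4 + F) (w(F) = 9 + (4 + F)*F = 9 + F*(4 + F))
m = 1176
K(w(-4), 57) - m = 57² - 1*1176 = 3249 - 1176 = 2073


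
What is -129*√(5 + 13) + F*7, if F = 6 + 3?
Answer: 63 - 387*√2 ≈ -484.30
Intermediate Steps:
F = 9
-129*√(5 + 13) + F*7 = -129*√(5 + 13) + 9*7 = -387*√2 + 63 = 63 - 387*√2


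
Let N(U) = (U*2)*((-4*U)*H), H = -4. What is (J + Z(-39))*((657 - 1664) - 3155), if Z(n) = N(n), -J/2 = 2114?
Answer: -184975928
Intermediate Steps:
J = -4228 (J = -2*2114 = -4228)
N(U) = 32*U**2 (N(U) = (U*2)*(-4*U*(-4)) = (2*U)*(16*U) = 32*U**2)
Z(n) = 32*n**2
(J + Z(-39))*((657 - 1664) - 3155) = (-4228 + 32*(-39)**2)*((657 - 1664) - 3155) = (-4228 + 32*1521)*(-1007 - 3155) = (-4228 + 48672)*(-4162) = 44444*(-4162) = -184975928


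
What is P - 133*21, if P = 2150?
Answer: -643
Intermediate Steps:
P - 133*21 = 2150 - 133*21 = 2150 - 1*2793 = 2150 - 2793 = -643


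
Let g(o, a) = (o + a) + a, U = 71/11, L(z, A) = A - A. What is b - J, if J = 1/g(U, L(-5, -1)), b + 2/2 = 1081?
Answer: 76669/71 ≈ 1079.8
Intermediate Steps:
L(z, A) = 0
U = 71/11 (U = 71*(1/11) = 71/11 ≈ 6.4545)
g(o, a) = o + 2*a (g(o, a) = (a + o) + a = o + 2*a)
b = 1080 (b = -1 + 1081 = 1080)
J = 11/71 (J = 1/(71/11 + 2*0) = 1/(71/11 + 0) = 1/(71/11) = 11/71 ≈ 0.15493)
b - J = 1080 - 1*11/71 = 1080 - 11/71 = 76669/71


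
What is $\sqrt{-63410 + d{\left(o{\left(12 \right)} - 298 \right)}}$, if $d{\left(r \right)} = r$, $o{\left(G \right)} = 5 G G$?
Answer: $2 i \sqrt{15747} \approx 250.97 i$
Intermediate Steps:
$o{\left(G \right)} = 5 G^{2}$
$\sqrt{-63410 + d{\left(o{\left(12 \right)} - 298 \right)}} = \sqrt{-63410 - \left(298 - 5 \cdot 12^{2}\right)} = \sqrt{-63410 + \left(5 \cdot 144 - 298\right)} = \sqrt{-63410 + \left(720 - 298\right)} = \sqrt{-63410 + 422} = \sqrt{-62988} = 2 i \sqrt{15747}$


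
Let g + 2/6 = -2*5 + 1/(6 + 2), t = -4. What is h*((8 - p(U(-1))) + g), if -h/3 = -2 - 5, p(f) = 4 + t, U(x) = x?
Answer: -371/8 ≈ -46.375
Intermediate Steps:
p(f) = 0 (p(f) = 4 - 4 = 0)
h = 21 (h = -3*(-2 - 5) = -3*(-7) = 21)
g = -245/24 (g = -⅓ + (-2*5 + 1/(6 + 2)) = -⅓ + (-10 + 1/8) = -⅓ + (-10 + ⅛) = -⅓ - 79/8 = -245/24 ≈ -10.208)
h*((8 - p(U(-1))) + g) = 21*((8 - 1*0) - 245/24) = 21*((8 + 0) - 245/24) = 21*(8 - 245/24) = 21*(-53/24) = -371/8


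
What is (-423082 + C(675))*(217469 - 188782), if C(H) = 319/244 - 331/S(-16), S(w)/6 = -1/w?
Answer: -8902757401973/732 ≈ -1.2162e+10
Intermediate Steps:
S(w) = -6/w (S(w) = 6*(-1/w) = -6/w)
C(H) = -645155/732 (C(H) = 319/244 - 331/((-6/(-16))) = 319*(1/244) - 331/((-6*(-1/16))) = 319/244 - 331/3/8 = 319/244 - 331*8/3 = 319/244 - 2648/3 = -645155/732)
(-423082 + C(675))*(217469 - 188782) = (-423082 - 645155/732)*(217469 - 188782) = -310341179/732*28687 = -8902757401973/732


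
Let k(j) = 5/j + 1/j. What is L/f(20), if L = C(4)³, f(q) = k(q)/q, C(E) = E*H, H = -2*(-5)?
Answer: 12800000/3 ≈ 4.2667e+6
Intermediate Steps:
H = 10
C(E) = 10*E (C(E) = E*10 = 10*E)
k(j) = 6/j (k(j) = 5/j + 1/j = 6/j)
f(q) = 6/q² (f(q) = (6/q)/q = 6/q²)
L = 64000 (L = (10*4)³ = 40³ = 64000)
L/f(20) = 64000/((6/20²)) = 64000/((6*(1/400))) = 64000/(3/200) = 64000*(200/3) = 12800000/3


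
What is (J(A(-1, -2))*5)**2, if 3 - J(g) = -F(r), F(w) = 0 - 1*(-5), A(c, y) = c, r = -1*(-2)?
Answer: 1600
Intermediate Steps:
r = 2
F(w) = 5 (F(w) = 0 + 5 = 5)
J(g) = 8 (J(g) = 3 - (-1)*5 = 3 - 1*(-5) = 3 + 5 = 8)
(J(A(-1, -2))*5)**2 = (8*5)**2 = 40**2 = 1600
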